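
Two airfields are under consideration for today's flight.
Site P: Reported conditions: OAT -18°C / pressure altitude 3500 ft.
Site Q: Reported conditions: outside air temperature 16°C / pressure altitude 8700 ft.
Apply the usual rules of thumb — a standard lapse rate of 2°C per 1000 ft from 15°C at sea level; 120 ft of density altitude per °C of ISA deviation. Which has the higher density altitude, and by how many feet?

Site P: ISA temp = 8°C, deviation -26°C, DA = 3500 + 120 × (-26) = 380 ft.
Site Q: ISA temp = -2.4°C, deviation +18.4°C, DA = 8700 + 120 × 18.4 = 10908 ft.
Site Q is higher by 10908 − 380 = 10528 ft.

Site Q by 10528 ft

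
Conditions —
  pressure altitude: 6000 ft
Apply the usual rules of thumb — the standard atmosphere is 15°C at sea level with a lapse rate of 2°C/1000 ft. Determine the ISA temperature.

3°C

ISA temperature = 15 − 2 × (6000/1000) = 15 − 12 = 3°C.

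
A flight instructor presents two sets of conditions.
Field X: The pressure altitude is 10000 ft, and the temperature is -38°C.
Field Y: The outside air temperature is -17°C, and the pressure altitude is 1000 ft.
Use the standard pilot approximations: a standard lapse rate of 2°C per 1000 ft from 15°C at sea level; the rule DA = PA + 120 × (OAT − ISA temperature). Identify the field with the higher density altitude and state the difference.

Field X by 8640 ft

Field X: ISA temp = -5°C, deviation -33°C, DA = 10000 + 120 × (-33) = 6040 ft.
Field Y: ISA temp = 13°C, deviation -30°C, DA = 1000 + 120 × (-30) = -2600 ft.
Field X is higher by 6040 − (-2600) = 8640 ft.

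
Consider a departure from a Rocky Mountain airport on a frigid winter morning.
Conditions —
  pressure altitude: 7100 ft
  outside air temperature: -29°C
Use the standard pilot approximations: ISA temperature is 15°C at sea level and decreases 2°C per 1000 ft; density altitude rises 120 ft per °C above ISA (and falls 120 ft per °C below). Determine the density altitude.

3524 ft

ISA temperature at 7100 ft = 15 − 2 × (7100/1000) = 0.8°C.
ISA deviation = -29 − 0.8 = -29.8°C.
Density altitude = 7100 + 120 × (-29.8) = 7100 + (-3576) = 3524 ft.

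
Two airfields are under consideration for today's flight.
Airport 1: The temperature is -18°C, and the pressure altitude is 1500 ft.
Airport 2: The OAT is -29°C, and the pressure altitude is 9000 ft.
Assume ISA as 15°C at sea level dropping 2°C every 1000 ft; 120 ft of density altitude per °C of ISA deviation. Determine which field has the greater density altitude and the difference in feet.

Airport 2 by 7980 ft

Airport 1: ISA temp = 12°C, deviation -30°C, DA = 1500 + 120 × (-30) = -2100 ft.
Airport 2: ISA temp = -3°C, deviation -26°C, DA = 9000 + 120 × (-26) = 5880 ft.
Airport 2 is higher by 5880 − (-2100) = 7980 ft.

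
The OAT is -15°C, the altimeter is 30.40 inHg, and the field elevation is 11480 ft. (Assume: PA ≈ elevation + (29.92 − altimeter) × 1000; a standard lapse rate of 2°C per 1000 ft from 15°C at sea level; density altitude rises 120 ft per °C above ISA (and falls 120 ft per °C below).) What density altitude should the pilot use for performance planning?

10040 ft

Pressure altitude = 11480 + (29.92 − 30.40) × 1000 = 11480 + (-480) = 11000 ft.
ISA temperature at 11000 ft = 15 − 2 × (11000/1000) = -7°C.
ISA deviation = -15 − (-7) = -8°C.
Density altitude = 11000 + 120 × (-8) = 10040 ft.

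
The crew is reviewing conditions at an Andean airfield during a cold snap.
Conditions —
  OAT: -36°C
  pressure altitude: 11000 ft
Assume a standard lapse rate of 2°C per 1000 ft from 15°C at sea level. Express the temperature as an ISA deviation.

ISA-29°C

ISA temperature at 11000 ft = 15 − 2 × (11000/1000) = -7°C.
Deviation = OAT − ISA = -36 − (-7) = -29°C.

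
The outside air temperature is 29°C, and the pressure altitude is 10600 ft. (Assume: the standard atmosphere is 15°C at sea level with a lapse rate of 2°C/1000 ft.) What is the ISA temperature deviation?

ISA temperature at 10600 ft = 15 − 2 × (10600/1000) = -6.2°C.
Deviation = OAT − ISA = 29 − (-6.2) = +35.2°C.

ISA+35.2°C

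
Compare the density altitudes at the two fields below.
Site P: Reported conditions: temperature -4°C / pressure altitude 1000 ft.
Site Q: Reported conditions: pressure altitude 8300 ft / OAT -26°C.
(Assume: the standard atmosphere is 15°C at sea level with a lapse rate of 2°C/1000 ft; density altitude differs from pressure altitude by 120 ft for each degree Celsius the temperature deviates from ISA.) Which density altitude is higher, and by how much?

Site P: ISA temp = 13°C, deviation -17°C, DA = 1000 + 120 × (-17) = -1040 ft.
Site Q: ISA temp = -1.6°C, deviation -24.4°C, DA = 8300 + 120 × (-24.4) = 5372 ft.
Site Q is higher by 5372 − (-1040) = 6412 ft.

Site Q by 6412 ft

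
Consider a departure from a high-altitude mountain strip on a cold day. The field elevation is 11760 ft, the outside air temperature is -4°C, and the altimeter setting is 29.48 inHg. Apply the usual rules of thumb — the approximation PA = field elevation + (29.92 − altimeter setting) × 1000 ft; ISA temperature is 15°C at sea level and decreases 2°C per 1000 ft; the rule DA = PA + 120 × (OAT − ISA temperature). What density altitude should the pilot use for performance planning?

12848 ft

Pressure altitude = 11760 + (29.92 − 29.48) × 1000 = 11760 + (+440) = 12200 ft.
ISA temperature at 12200 ft = 15 − 2 × (12200/1000) = -9.4°C.
ISA deviation = -4 − (-9.4) = +5.4°C.
Density altitude = 12200 + 120 × (5.4) = 12848 ft.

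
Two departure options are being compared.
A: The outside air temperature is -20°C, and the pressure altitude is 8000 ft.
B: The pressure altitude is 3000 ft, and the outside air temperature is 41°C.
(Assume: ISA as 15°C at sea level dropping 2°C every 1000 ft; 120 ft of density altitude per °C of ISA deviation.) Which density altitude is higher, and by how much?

A: ISA temp = -1°C, deviation -19°C, DA = 8000 + 120 × (-19) = 5720 ft.
B: ISA temp = 9°C, deviation +32°C, DA = 3000 + 120 × 32 = 6840 ft.
B is higher by 6840 − 5720 = 1120 ft.

B by 1120 ft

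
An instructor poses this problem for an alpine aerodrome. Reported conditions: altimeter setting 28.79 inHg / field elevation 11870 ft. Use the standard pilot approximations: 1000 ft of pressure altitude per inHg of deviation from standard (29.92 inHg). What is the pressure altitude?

13000 ft

Pressure correction = (29.92 − 28.79) × 1000 = +1130 ft.
Pressure altitude = 11870 + (+1130) = 13000 ft.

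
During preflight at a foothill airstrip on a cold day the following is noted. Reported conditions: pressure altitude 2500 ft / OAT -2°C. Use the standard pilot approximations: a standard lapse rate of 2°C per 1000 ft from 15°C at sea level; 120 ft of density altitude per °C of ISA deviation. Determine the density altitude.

ISA temperature at 2500 ft = 15 − 2 × (2500/1000) = 10°C.
ISA deviation = -2 − 10 = -12°C.
Density altitude = 2500 + 120 × (-12) = 2500 + (-1440) = 1060 ft.

1060 ft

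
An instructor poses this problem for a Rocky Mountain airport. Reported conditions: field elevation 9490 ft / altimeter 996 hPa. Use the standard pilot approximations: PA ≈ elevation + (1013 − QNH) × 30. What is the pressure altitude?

10000 ft

Pressure correction = (1013 − 996) × 30 = +510 ft.
Pressure altitude = 9490 + (+510) = 10000 ft.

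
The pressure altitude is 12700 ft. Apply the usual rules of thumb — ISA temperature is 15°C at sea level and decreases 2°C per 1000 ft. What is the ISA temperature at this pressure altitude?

ISA temperature = 15 − 2 × (12700/1000) = 15 − 25.4 = -10.4°C.

-10.4°C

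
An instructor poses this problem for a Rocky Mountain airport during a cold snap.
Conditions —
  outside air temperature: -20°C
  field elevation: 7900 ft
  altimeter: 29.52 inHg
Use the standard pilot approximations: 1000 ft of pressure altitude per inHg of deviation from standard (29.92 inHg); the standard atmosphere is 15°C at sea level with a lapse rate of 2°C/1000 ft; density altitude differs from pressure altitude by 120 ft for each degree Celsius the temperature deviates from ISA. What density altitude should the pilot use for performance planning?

Pressure altitude = 7900 + (29.92 − 29.52) × 1000 = 7900 + (+400) = 8300 ft.
ISA temperature at 8300 ft = 15 − 2 × (8300/1000) = -1.6°C.
ISA deviation = -20 − (-1.6) = -18.4°C.
Density altitude = 8300 + 120 × (-18.4) = 6092 ft.

6092 ft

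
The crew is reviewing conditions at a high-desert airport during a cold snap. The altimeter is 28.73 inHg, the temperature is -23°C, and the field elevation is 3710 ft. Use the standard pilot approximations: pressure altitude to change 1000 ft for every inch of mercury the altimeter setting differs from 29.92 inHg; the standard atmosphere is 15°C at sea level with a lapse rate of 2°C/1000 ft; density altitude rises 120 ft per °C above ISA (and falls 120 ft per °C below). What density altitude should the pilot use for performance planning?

Pressure altitude = 3710 + (29.92 − 28.73) × 1000 = 3710 + (+1190) = 4900 ft.
ISA temperature at 4900 ft = 15 − 2 × (4900/1000) = 5.2°C.
ISA deviation = -23 − 5.2 = -28.2°C.
Density altitude = 4900 + 120 × (-28.2) = 1516 ft.

1516 ft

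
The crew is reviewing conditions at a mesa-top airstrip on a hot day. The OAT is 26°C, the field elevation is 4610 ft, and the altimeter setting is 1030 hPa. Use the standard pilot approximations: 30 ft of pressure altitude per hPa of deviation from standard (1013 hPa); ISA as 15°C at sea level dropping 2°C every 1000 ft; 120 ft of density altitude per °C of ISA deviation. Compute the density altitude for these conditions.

6404 ft

Pressure altitude = 4610 + (1013 − 1030) × 30 = 4610 + (-510) = 4100 ft.
ISA temperature at 4100 ft = 15 − 2 × (4100/1000) = 6.8°C.
ISA deviation = 26 − 6.8 = +19.2°C.
Density altitude = 4100 + 120 × (19.2) = 6404 ft.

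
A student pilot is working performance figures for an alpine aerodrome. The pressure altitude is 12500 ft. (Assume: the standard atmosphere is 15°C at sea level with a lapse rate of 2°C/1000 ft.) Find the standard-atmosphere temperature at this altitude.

ISA temperature = 15 − 2 × (12500/1000) = 15 − 25 = -10°C.

-10°C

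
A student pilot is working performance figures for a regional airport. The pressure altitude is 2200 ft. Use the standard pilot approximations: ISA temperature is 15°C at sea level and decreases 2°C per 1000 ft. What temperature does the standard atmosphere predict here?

ISA temperature = 15 − 2 × (2200/1000) = 15 − 4.4 = 10.6°C.

10.6°C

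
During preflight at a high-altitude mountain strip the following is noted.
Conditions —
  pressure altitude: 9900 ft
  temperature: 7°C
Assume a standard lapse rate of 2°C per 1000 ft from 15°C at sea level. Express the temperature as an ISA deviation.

ISA temperature at 9900 ft = 15 − 2 × (9900/1000) = -4.8°C.
Deviation = OAT − ISA = 7 − (-4.8) = +11.8°C.

ISA+11.8°C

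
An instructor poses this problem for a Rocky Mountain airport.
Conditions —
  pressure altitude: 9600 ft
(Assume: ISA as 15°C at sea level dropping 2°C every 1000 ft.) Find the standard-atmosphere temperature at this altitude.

-4.2°C

ISA temperature = 15 − 2 × (9600/1000) = 15 − 19.2 = -4.2°C.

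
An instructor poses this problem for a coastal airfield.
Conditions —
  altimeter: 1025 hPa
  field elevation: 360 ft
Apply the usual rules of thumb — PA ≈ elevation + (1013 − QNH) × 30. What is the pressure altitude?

0 ft

Pressure correction = (1013 − 1025) × 30 = -360 ft.
Pressure altitude = 360 + (-360) = 0 ft.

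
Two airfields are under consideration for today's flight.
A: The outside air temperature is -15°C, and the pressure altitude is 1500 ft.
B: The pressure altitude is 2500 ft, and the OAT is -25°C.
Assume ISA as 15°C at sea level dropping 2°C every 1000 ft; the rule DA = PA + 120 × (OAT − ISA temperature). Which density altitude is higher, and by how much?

B by 40 ft

A: ISA temp = 12°C, deviation -27°C, DA = 1500 + 120 × (-27) = -1740 ft.
B: ISA temp = 10°C, deviation -35°C, DA = 2500 + 120 × (-35) = -1700 ft.
B is higher by -1700 − (-1740) = 40 ft.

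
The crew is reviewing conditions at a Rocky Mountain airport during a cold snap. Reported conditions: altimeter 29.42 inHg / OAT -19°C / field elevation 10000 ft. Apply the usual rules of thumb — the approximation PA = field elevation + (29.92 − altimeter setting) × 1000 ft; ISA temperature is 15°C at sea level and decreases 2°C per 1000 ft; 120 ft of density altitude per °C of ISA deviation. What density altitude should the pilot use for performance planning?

Pressure altitude = 10000 + (29.92 − 29.42) × 1000 = 10000 + (+500) = 10500 ft.
ISA temperature at 10500 ft = 15 − 2 × (10500/1000) = -6°C.
ISA deviation = -19 − (-6) = -13°C.
Density altitude = 10500 + 120 × (-13) = 8940 ft.

8940 ft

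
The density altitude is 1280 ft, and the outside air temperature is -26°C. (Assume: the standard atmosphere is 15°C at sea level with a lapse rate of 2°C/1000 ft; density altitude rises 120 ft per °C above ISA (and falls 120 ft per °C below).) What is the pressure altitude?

DA = PA + 120 × (OAT − (15 − 2·PA/1000)) = PA + 120·OAT − 1800 + 0.24·PA = 1.24·PA + 120·OAT − 1800.
So 1.24·PA = 1280 − 120 × (-26) + 1800 = 6200.
PA = 6200 / 1.24 = 5000 ft.

5000 ft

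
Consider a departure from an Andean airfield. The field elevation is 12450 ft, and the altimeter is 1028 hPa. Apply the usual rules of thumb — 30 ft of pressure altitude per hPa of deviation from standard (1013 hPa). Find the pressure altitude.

Pressure correction = (1013 − 1028) × 30 = -450 ft.
Pressure altitude = 12450 + (-450) = 12000 ft.

12000 ft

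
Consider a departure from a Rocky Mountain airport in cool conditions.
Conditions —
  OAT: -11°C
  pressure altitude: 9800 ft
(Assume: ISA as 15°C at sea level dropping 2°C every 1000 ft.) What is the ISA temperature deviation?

ISA-6.4°C

ISA temperature at 9800 ft = 15 − 2 × (9800/1000) = -4.6°C.
Deviation = OAT − ISA = -11 − (-4.6) = -6.4°C.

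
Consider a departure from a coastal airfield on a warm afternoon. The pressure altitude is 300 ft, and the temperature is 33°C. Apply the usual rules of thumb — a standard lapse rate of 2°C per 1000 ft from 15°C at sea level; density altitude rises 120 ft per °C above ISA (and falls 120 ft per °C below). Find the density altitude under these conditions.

2532 ft

ISA temperature at 300 ft = 15 − 2 × (300/1000) = 14.4°C.
ISA deviation = 33 − 14.4 = +18.6°C.
Density altitude = 300 + 120 × (18.6) = 300 + (+2232) = 2532 ft.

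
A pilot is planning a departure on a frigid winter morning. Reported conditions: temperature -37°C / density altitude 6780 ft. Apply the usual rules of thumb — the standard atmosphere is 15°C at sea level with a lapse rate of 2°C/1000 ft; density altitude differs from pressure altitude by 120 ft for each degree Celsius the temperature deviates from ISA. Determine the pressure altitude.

DA = PA + 120 × (OAT − (15 − 2·PA/1000)) = PA + 120·OAT − 1800 + 0.24·PA = 1.24·PA + 120·OAT − 1800.
So 1.24·PA = 6780 − 120 × (-37) + 1800 = 13020.
PA = 13020 / 1.24 = 10500 ft.

10500 ft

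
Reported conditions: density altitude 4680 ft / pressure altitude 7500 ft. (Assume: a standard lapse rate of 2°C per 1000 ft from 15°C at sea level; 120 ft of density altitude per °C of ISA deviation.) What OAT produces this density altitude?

Density altitude − pressure altitude = 4680 − 7500 = -2820 ft.
At 120 ft/°C that is an ISA deviation of -2820/120 = -23.5°C.
ISA temperature at 7500 ft = 15 − 2 × (7500/1000) = 0°C.
OAT = ISA + deviation = 0 + (-23.5) = -23.5°C.

-23.5°C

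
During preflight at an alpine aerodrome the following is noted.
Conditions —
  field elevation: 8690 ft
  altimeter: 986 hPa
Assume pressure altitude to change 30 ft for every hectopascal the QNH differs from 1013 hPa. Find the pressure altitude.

Pressure correction = (1013 − 986) × 30 = +810 ft.
Pressure altitude = 8690 + (+810) = 9500 ft.

9500 ft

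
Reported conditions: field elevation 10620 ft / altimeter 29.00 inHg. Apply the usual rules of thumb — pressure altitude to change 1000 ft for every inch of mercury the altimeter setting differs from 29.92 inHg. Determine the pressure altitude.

11540 ft

Pressure correction = (29.92 − 29.00) × 1000 = +920 ft.
Pressure altitude = 10620 + (+920) = 11540 ft.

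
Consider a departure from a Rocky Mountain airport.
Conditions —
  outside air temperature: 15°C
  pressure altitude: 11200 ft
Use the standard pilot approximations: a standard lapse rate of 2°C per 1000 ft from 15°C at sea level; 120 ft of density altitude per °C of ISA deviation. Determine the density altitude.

ISA temperature at 11200 ft = 15 − 2 × (11200/1000) = -7.4°C.
ISA deviation = 15 − (-7.4) = +22.4°C.
Density altitude = 11200 + 120 × (22.4) = 11200 + (+2688) = 13888 ft.

13888 ft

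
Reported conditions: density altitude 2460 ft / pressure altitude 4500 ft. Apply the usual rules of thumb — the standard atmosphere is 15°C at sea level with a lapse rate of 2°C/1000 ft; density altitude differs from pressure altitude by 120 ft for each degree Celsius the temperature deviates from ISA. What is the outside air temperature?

-11°C

Density altitude − pressure altitude = 2460 − 4500 = -2040 ft.
At 120 ft/°C that is an ISA deviation of -2040/120 = -17°C.
ISA temperature at 4500 ft = 15 − 2 × (4500/1000) = 6°C.
OAT = ISA + deviation = 6 + (-17) = -11°C.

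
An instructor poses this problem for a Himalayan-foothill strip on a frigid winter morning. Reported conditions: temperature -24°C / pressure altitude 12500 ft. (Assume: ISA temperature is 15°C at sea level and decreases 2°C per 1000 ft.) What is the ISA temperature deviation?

ISA-14°C

ISA temperature at 12500 ft = 15 − 2 × (12500/1000) = -10°C.
Deviation = OAT − ISA = -24 − (-10) = -14°C.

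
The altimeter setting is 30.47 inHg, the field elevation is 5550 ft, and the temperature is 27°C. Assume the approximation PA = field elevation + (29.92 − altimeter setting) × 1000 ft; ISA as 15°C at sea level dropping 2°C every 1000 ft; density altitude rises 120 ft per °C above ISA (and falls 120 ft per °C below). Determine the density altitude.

7640 ft

Pressure altitude = 5550 + (29.92 − 30.47) × 1000 = 5550 + (-550) = 5000 ft.
ISA temperature at 5000 ft = 15 − 2 × (5000/1000) = 5°C.
ISA deviation = 27 − 5 = +22°C.
Density altitude = 5000 + 120 × (22) = 7640 ft.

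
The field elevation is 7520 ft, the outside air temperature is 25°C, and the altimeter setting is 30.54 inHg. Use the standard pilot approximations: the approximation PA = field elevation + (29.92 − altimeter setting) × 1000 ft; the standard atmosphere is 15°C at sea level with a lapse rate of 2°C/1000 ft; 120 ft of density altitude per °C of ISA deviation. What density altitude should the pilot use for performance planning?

9756 ft

Pressure altitude = 7520 + (29.92 − 30.54) × 1000 = 7520 + (-620) = 6900 ft.
ISA temperature at 6900 ft = 15 − 2 × (6900/1000) = 1.2°C.
ISA deviation = 25 − 1.2 = +23.8°C.
Density altitude = 6900 + 120 × (23.8) = 9756 ft.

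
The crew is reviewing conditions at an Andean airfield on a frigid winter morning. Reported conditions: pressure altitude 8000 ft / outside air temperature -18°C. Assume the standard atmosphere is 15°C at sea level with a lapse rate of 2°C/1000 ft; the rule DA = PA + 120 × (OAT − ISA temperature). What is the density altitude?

ISA temperature at 8000 ft = 15 − 2 × (8000/1000) = -1°C.
ISA deviation = -18 − (-1) = -17°C.
Density altitude = 8000 + 120 × (-17) = 8000 + (-2040) = 5960 ft.

5960 ft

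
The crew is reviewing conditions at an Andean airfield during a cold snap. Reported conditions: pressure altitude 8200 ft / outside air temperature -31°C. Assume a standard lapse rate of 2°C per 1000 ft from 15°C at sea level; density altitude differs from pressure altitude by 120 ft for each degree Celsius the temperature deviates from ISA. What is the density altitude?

4648 ft

ISA temperature at 8200 ft = 15 − 2 × (8200/1000) = -1.4°C.
ISA deviation = -31 − (-1.4) = -29.6°C.
Density altitude = 8200 + 120 × (-29.6) = 8200 + (-3552) = 4648 ft.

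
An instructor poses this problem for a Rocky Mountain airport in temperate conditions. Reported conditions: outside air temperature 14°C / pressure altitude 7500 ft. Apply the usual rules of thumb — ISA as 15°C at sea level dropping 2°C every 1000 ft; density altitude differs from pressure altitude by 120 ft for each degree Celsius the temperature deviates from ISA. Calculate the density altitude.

ISA temperature at 7500 ft = 15 − 2 × (7500/1000) = 0°C.
ISA deviation = 14 − 0 = +14°C.
Density altitude = 7500 + 120 × (14) = 7500 + (+1680) = 9180 ft.

9180 ft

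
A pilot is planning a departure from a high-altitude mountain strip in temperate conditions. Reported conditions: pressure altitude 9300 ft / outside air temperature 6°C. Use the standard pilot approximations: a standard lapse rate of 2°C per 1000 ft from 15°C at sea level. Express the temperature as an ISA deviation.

ISA temperature at 9300 ft = 15 − 2 × (9300/1000) = -3.6°C.
Deviation = OAT − ISA = 6 − (-3.6) = +9.6°C.

ISA+9.6°C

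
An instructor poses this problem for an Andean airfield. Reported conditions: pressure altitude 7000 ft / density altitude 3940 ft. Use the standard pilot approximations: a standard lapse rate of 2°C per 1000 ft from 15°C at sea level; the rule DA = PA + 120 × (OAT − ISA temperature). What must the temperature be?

Density altitude − pressure altitude = 3940 − 7000 = -3060 ft.
At 120 ft/°C that is an ISA deviation of -3060/120 = -25.5°C.
ISA temperature at 7000 ft = 15 − 2 × (7000/1000) = 1°C.
OAT = ISA + deviation = 1 + (-25.5) = -24.5°C.

-24.5°C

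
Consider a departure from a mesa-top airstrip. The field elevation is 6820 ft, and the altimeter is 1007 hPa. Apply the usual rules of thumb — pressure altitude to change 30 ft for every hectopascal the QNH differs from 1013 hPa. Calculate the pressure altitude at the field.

Pressure correction = (1013 − 1007) × 30 = +180 ft.
Pressure altitude = 6820 + (+180) = 7000 ft.

7000 ft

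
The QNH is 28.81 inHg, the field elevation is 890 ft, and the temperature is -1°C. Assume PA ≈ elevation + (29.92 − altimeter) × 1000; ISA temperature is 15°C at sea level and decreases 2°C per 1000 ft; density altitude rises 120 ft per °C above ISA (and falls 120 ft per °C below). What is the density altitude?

560 ft

Pressure altitude = 890 + (29.92 − 28.81) × 1000 = 890 + (+1110) = 2000 ft.
ISA temperature at 2000 ft = 15 − 2 × (2000/1000) = 11°C.
ISA deviation = -1 − 11 = -12°C.
Density altitude = 2000 + 120 × (-12) = 560 ft.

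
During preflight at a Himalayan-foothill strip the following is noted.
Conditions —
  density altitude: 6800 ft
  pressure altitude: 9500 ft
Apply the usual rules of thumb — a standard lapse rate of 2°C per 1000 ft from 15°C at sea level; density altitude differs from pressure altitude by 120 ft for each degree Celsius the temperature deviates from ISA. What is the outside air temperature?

Density altitude − pressure altitude = 6800 − 9500 = -2700 ft.
At 120 ft/°C that is an ISA deviation of -2700/120 = -22.5°C.
ISA temperature at 9500 ft = 15 − 2 × (9500/1000) = -4°C.
OAT = ISA + deviation = -4 + (-22.5) = -26.5°C.

-26.5°C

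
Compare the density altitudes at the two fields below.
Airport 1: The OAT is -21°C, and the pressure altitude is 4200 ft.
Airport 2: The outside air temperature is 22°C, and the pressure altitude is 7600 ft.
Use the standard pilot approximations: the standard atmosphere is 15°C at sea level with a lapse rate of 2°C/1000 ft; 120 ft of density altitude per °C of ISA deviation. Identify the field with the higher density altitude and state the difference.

Airport 1: ISA temp = 6.6°C, deviation -27.6°C, DA = 4200 + 120 × (-27.6) = 888 ft.
Airport 2: ISA temp = -0.2°C, deviation +22.2°C, DA = 7600 + 120 × 22.2 = 10264 ft.
Airport 2 is higher by 10264 − 888 = 9376 ft.

Airport 2 by 9376 ft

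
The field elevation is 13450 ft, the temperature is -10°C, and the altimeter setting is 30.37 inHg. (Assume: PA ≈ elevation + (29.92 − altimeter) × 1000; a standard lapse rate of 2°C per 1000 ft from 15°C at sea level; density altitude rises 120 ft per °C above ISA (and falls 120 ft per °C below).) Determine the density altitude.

Pressure altitude = 13450 + (29.92 − 30.37) × 1000 = 13450 + (-450) = 13000 ft.
ISA temperature at 13000 ft = 15 − 2 × (13000/1000) = -11°C.
ISA deviation = -10 − (-11) = +1°C.
Density altitude = 13000 + 120 × (1) = 13120 ft.

13120 ft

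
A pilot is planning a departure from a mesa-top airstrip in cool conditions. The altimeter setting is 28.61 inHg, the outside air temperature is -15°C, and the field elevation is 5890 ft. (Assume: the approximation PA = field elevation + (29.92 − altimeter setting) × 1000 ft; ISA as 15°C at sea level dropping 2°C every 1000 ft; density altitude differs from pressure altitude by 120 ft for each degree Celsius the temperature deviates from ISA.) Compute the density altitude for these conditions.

Pressure altitude = 5890 + (29.92 − 28.61) × 1000 = 5890 + (+1310) = 7200 ft.
ISA temperature at 7200 ft = 15 − 2 × (7200/1000) = 0.6°C.
ISA deviation = -15 − 0.6 = -15.6°C.
Density altitude = 7200 + 120 × (-15.6) = 5328 ft.

5328 ft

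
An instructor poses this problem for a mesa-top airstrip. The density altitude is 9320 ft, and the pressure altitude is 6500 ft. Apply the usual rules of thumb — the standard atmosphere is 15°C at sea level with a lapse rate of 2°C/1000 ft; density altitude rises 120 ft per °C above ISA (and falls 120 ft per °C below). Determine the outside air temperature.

25.5°C

Density altitude − pressure altitude = 9320 − 6500 = +2820 ft.
At 120 ft/°C that is an ISA deviation of 2820/120 = +23.5°C.
ISA temperature at 6500 ft = 15 − 2 × (6500/1000) = 2°C.
OAT = ISA + deviation = 2 + (+23.5) = 25.5°C.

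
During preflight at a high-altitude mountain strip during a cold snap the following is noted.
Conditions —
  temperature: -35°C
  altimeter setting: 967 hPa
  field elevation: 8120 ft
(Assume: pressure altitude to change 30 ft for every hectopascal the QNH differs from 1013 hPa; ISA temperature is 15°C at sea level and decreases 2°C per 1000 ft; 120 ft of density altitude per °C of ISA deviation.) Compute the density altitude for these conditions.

Pressure altitude = 8120 + (1013 − 967) × 30 = 8120 + (+1380) = 9500 ft.
ISA temperature at 9500 ft = 15 − 2 × (9500/1000) = -4°C.
ISA deviation = -35 − (-4) = -31°C.
Density altitude = 9500 + 120 × (-31) = 5780 ft.

5780 ft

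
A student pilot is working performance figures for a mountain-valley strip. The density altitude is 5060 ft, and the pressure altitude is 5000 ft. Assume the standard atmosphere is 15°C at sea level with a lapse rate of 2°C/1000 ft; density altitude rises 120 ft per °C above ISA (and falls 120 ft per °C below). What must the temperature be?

5.5°C

Density altitude − pressure altitude = 5060 − 5000 = +60 ft.
At 120 ft/°C that is an ISA deviation of 60/120 = +0.5°C.
ISA temperature at 5000 ft = 15 − 2 × (5000/1000) = 5°C.
OAT = ISA + deviation = 5 + (+0.5) = 5.5°C.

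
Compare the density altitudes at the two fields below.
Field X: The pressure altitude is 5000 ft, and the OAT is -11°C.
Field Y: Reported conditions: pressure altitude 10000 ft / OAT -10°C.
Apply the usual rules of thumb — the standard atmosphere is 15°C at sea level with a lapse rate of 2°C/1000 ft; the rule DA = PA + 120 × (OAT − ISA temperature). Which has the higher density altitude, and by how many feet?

Field X: ISA temp = 5°C, deviation -16°C, DA = 5000 + 120 × (-16) = 3080 ft.
Field Y: ISA temp = -5°C, deviation -5°C, DA = 10000 + 120 × (-5) = 9400 ft.
Field Y is higher by 9400 − 3080 = 6320 ft.

Field Y by 6320 ft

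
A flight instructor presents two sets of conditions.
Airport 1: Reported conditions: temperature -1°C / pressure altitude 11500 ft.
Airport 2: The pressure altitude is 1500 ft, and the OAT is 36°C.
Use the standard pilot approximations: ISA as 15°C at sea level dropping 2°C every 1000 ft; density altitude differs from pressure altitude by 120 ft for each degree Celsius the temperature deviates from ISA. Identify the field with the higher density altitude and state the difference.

Airport 1: ISA temp = -8°C, deviation +7°C, DA = 11500 + 120 × 7 = 12340 ft.
Airport 2: ISA temp = 12°C, deviation +24°C, DA = 1500 + 120 × 24 = 4380 ft.
Airport 1 is higher by 12340 − 4380 = 7960 ft.

Airport 1 by 7960 ft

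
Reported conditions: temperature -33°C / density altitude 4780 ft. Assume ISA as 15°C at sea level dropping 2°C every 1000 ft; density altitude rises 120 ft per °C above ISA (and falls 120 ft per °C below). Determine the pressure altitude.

DA = PA + 120 × (OAT − (15 − 2·PA/1000)) = PA + 120·OAT − 1800 + 0.24·PA = 1.24·PA + 120·OAT − 1800.
So 1.24·PA = 4780 − 120 × (-33) + 1800 = 10540.
PA = 10540 / 1.24 = 8500 ft.

8500 ft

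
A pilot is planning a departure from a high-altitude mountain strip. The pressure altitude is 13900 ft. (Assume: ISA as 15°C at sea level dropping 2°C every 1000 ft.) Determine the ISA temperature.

-12.8°C

ISA temperature = 15 − 2 × (13900/1000) = 15 − 27.8 = -12.8°C.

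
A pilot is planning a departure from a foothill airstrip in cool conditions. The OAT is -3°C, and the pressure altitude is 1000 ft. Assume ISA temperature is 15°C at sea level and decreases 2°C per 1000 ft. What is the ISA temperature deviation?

ISA temperature at 1000 ft = 15 − 2 × (1000/1000) = 13°C.
Deviation = OAT − ISA = -3 − 13 = -16°C.

ISA-16°C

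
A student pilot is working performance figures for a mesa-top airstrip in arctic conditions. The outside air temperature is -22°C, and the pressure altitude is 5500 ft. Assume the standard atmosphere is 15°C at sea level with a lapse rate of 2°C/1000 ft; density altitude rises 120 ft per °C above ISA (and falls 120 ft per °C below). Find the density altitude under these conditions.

2380 ft

ISA temperature at 5500 ft = 15 − 2 × (5500/1000) = 4°C.
ISA deviation = -22 − 4 = -26°C.
Density altitude = 5500 + 120 × (-26) = 5500 + (-3120) = 2380 ft.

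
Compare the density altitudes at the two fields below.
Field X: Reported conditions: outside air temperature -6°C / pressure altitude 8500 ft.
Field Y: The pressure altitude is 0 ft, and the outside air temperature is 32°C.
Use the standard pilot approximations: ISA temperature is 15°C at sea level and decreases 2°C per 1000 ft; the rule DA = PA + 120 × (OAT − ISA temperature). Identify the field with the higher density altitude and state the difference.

Field X by 5980 ft

Field X: ISA temp = -2°C, deviation -4°C, DA = 8500 + 120 × (-4) = 8020 ft.
Field Y: ISA temp = 15°C, deviation +17°C, DA = 0 + 120 × 17 = 2040 ft.
Field X is higher by 8020 − 2040 = 5980 ft.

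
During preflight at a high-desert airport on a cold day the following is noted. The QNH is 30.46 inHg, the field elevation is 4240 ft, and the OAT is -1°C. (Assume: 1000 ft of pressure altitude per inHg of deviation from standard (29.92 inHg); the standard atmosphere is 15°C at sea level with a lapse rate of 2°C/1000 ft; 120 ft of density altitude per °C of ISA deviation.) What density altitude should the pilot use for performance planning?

2668 ft

Pressure altitude = 4240 + (29.92 − 30.46) × 1000 = 4240 + (-540) = 3700 ft.
ISA temperature at 3700 ft = 15 − 2 × (3700/1000) = 7.6°C.
ISA deviation = -1 − 7.6 = -8.6°C.
Density altitude = 3700 + 120 × (-8.6) = 2668 ft.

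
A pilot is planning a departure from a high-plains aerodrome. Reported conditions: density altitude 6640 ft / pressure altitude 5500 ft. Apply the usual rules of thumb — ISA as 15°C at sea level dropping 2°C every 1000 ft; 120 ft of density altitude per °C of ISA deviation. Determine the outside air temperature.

Density altitude − pressure altitude = 6640 − 5500 = +1140 ft.
At 120 ft/°C that is an ISA deviation of 1140/120 = +9.5°C.
ISA temperature at 5500 ft = 15 − 2 × (5500/1000) = 4°C.
OAT = ISA + deviation = 4 + (+9.5) = 13.5°C.

13.5°C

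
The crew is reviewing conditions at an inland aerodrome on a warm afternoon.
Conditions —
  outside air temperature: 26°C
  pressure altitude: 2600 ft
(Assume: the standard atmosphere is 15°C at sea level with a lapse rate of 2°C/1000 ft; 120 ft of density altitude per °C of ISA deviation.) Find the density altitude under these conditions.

4544 ft

ISA temperature at 2600 ft = 15 − 2 × (2600/1000) = 9.8°C.
ISA deviation = 26 − 9.8 = +16.2°C.
Density altitude = 2600 + 120 × (16.2) = 2600 + (+1944) = 4544 ft.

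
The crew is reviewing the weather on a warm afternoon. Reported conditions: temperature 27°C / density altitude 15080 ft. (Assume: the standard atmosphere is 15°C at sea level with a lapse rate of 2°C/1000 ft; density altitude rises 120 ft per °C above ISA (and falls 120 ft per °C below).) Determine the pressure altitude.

11000 ft

DA = PA + 120 × (OAT − (15 − 2·PA/1000)) = PA + 120·OAT − 1800 + 0.24·PA = 1.24·PA + 120·OAT − 1800.
So 1.24·PA = 15080 − 120 × 27 + 1800 = 13640.
PA = 13640 / 1.24 = 11000 ft.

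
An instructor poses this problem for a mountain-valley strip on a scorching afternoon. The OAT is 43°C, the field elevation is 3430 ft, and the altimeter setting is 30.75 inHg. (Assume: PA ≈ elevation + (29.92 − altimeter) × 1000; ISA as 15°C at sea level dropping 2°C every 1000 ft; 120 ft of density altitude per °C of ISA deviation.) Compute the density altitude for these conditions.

Pressure altitude = 3430 + (29.92 − 30.75) × 1000 = 3430 + (-830) = 2600 ft.
ISA temperature at 2600 ft = 15 − 2 × (2600/1000) = 9.8°C.
ISA deviation = 43 − 9.8 = +33.2°C.
Density altitude = 2600 + 120 × (33.2) = 6584 ft.

6584 ft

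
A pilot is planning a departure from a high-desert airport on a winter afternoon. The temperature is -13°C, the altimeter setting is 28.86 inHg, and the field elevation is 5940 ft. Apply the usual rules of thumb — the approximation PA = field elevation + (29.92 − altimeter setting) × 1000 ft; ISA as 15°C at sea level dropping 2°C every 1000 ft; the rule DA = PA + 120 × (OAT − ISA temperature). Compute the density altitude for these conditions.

Pressure altitude = 5940 + (29.92 − 28.86) × 1000 = 5940 + (+1060) = 7000 ft.
ISA temperature at 7000 ft = 15 − 2 × (7000/1000) = 1°C.
ISA deviation = -13 − 1 = -14°C.
Density altitude = 7000 + 120 × (-14) = 5320 ft.

5320 ft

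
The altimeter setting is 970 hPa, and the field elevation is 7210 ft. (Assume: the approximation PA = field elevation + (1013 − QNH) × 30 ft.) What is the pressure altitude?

Pressure correction = (1013 − 970) × 30 = +1290 ft.
Pressure altitude = 7210 + (+1290) = 8500 ft.

8500 ft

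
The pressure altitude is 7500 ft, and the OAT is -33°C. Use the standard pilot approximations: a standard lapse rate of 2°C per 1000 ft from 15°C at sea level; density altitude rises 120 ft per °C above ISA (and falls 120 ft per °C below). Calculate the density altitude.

3540 ft

ISA temperature at 7500 ft = 15 − 2 × (7500/1000) = 0°C.
ISA deviation = -33 − 0 = -33°C.
Density altitude = 7500 + 120 × (-33) = 7500 + (-3960) = 3540 ft.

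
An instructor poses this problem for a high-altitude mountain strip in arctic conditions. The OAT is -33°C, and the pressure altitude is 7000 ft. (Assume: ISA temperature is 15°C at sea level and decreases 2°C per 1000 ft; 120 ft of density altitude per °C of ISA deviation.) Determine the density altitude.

2920 ft

ISA temperature at 7000 ft = 15 − 2 × (7000/1000) = 1°C.
ISA deviation = -33 − 1 = -34°C.
Density altitude = 7000 + 120 × (-34) = 7000 + (-4080) = 2920 ft.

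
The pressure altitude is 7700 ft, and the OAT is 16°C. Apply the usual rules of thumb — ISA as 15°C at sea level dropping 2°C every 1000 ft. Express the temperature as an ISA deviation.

ISA+16.4°C

ISA temperature at 7700 ft = 15 − 2 × (7700/1000) = -0.4°C.
Deviation = OAT − ISA = 16 − (-0.4) = +16.4°C.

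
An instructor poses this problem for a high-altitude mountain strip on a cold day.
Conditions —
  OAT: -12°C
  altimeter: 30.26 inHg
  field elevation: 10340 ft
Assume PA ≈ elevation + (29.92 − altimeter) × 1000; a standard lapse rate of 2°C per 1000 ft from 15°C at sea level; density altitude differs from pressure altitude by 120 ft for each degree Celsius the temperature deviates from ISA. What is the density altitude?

9160 ft

Pressure altitude = 10340 + (29.92 − 30.26) × 1000 = 10340 + (-340) = 10000 ft.
ISA temperature at 10000 ft = 15 − 2 × (10000/1000) = -5°C.
ISA deviation = -12 − (-5) = -7°C.
Density altitude = 10000 + 120 × (-7) = 9160 ft.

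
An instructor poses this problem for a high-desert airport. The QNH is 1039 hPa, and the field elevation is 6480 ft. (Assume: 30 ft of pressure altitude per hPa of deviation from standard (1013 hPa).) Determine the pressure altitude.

Pressure correction = (1013 − 1039) × 30 = -780 ft.
Pressure altitude = 6480 + (-780) = 5700 ft.

5700 ft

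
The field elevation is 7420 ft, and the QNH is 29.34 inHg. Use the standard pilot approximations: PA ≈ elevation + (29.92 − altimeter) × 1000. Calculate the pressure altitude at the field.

Pressure correction = (29.92 − 29.34) × 1000 = +580 ft.
Pressure altitude = 7420 + (+580) = 8000 ft.

8000 ft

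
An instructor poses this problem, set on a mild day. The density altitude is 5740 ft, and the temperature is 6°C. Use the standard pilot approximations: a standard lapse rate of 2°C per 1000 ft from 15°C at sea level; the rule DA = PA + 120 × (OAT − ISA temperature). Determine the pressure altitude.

5500 ft

DA = PA + 120 × (OAT − (15 − 2·PA/1000)) = PA + 120·OAT − 1800 + 0.24·PA = 1.24·PA + 120·OAT − 1800.
So 1.24·PA = 5740 − 120 × 6 + 1800 = 6820.
PA = 6820 / 1.24 = 5500 ft.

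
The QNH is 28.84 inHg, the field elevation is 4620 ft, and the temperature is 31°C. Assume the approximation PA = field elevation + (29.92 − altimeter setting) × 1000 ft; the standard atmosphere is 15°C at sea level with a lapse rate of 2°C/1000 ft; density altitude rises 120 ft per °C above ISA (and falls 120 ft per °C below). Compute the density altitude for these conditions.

8988 ft

Pressure altitude = 4620 + (29.92 − 28.84) × 1000 = 4620 + (+1080) = 5700 ft.
ISA temperature at 5700 ft = 15 − 2 × (5700/1000) = 3.6°C.
ISA deviation = 31 − 3.6 = +27.4°C.
Density altitude = 5700 + 120 × (27.4) = 8988 ft.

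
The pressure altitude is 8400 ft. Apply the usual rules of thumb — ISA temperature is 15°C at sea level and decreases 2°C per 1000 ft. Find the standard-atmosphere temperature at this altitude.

ISA temperature = 15 − 2 × (8400/1000) = 15 − 16.8 = -1.8°C.

-1.8°C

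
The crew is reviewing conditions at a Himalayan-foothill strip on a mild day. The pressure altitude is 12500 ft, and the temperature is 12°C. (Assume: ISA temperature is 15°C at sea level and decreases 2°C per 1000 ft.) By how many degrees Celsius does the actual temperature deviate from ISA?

ISA temperature at 12500 ft = 15 − 2 × (12500/1000) = -10°C.
Deviation = OAT − ISA = 12 − (-10) = +22°C.

ISA+22°C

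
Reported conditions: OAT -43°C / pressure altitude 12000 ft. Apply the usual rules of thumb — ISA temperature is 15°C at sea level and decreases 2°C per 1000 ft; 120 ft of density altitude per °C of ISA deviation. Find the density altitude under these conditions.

ISA temperature at 12000 ft = 15 − 2 × (12000/1000) = -9°C.
ISA deviation = -43 − (-9) = -34°C.
Density altitude = 12000 + 120 × (-34) = 12000 + (-4080) = 7920 ft.

7920 ft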